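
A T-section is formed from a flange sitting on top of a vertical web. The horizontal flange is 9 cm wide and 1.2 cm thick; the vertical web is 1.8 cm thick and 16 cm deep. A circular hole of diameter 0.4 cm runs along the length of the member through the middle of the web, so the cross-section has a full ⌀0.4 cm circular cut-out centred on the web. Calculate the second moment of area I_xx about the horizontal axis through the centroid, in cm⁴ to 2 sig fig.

Treat the section as a set of non-overlapping primitives; coordinates are from the bounding-box lower-left.
Flange: 9 × 1.2, A = 10.8 cm², y = 16.6 cm, Ī = 1.296 cm⁴.
Web: 1.8 × 16, A = 28.8 cm², y = 8 cm, Ī = 614.4 cm⁴.
Hole (subtracted): ⌀0.4, A = 0.1257 cm², y = 8 cm, Ī = 0.001257 cm⁴.
Centroid: ȳ = ΣA·y / ΣA = 10.35 cm.
Transfer each piece to the horizontal axis through the centroid using Ī + A·d² with d = y − 10.35:
  flange: d = 6.247 cm → contributes +422.8 cm⁴
  web: d = -2.353 cm → contributes +773.8 cm⁴
  hole: d = -2.353 cm → contributes −0.697 cm⁴
Total I = 1 196 cm⁴.

I_xx ≈ 1200 cm⁴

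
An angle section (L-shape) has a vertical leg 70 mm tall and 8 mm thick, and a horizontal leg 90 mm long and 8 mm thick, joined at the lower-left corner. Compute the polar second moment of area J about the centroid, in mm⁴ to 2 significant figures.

Decompose the section into non-overlapping parts with the origin at the bottom-left of its bounding rectangle.
Vertical leg: 8 × 70, A = 560 mm², y = 35 mm, Ī = 228 667 mm⁴.
Horizontal leg (remainder): 82 × 8, A = 656 mm², y = 4 mm, Ī = 3 499 mm⁴.
Centroid: ȳ = ΣA·y / ΣA = 18.28 mm.
Transfer each piece to the centroidal x-axis using Ī + A·d² with d = y − 18.28:
  vertical leg: d = 16.72 mm → contributes +385 288 mm⁴
  horizontal leg (remainder): d = -14.28 mm → contributes +137 200 mm⁴
Total I = 522 488 mm⁴.
For the y-axis: x̄ = 28.28 mm.
Repeating about the centroidal y-axis gives I_y = 982 328 mm⁴.
Polar second moment: J = I_x + I_y = 1 504 817 mm⁴.

J ≈ 1.5 × 10⁶ mm⁴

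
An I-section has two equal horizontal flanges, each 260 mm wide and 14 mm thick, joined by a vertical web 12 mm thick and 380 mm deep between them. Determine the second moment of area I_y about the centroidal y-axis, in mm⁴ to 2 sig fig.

I_y ≈ 4.1 × 10⁷ mm⁴

Treat the section as a set of non-overlapping primitives; coordinates are from the bounding-box lower-left.
Bottom flange: 260 × 14, A = 3 640 mm², x = 130 mm, Ī = 20 505 333 mm⁴.
Web: 12 × 380, A = 4 560 mm², x = 130 mm, Ī = 54 720 mm⁴.
Top flange: 260 × 14, A = 3 640 mm², x = 130 mm, Ī = 20 505 333 mm⁴.
By symmetry the centroid is at mid-width, x̄ = 130 mm.
All pieces are centred on the centroidal y-axis, so I = ΣĪ = 41 065 387 mm⁴.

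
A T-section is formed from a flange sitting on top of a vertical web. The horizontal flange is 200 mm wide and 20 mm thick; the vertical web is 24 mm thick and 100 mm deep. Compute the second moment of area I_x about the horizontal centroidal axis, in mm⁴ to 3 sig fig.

I_x ≈ 7.53 × 10⁶ mm⁴

Decompose the section into non-overlapping parts with the origin at the bottom-left of its bounding rectangle.
Flange: 200 × 20, A = 4 000 mm², y = 110 mm, Ī = 133 333 mm⁴.
Web: 24 × 100, A = 2 400 mm², y = 50 mm, Ī = 2 000 000 mm⁴.
Centroid: ȳ = ΣA·y / ΣA = 87.5 mm.
Transfer each piece to the horizontal centroidal axis using Ī + A·d² with d = y − 87.5:
  flange: d = 22.5 mm → contributes +2 158 333 mm⁴
  web: d = -37.5 mm → contributes +5 375 000 mm⁴
Total I = 7 533 333 mm⁴.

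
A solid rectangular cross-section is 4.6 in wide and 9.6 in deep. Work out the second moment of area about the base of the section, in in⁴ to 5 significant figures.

The section: 4.6 × 9.6, A = 44.16 in², y = 4.8 in, Ī = 339.1488 in⁴.
Transfer it to the base of the section using Ī + A·d² with d = y − 0:
  the section: d = 4.8 in → contributes +1356.595 in⁴
Total I = 1356.595 in⁴.

I_base ≈ 1356.6 in⁴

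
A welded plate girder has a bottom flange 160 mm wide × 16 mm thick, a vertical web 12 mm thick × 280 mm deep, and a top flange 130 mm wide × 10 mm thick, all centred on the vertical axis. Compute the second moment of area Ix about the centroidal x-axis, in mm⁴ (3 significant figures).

Ix ≈ 1.00 × 10⁸ mm⁴

Break the section into simple shapes (no overlaps), measuring from the bottom-left corner of the bounding box.
Bottom plate: 160 × 16, A = 2 560 mm², y = 8 mm, Ī = 54 613 mm⁴.
Web plate: 12 × 280, A = 3 360 mm², y = 156 mm, Ī = 21 952 000 mm⁴.
Top plate: 130 × 10, A = 1 300 mm², y = 301 mm, Ī = 10 833 mm⁴.
Centroid: ȳ = ΣA·y / ΣA = 129.63 mm.
Transfer each piece to the centroidal x-axis using Ī + A·d² with d = y − 129.63:
  bottom plate: d = -121.63 mm → contributes +37 927 870 mm⁴
  web plate: d = 26.368 mm → contributes +24 288 187 mm⁴
  top plate: d = 171.37 mm → contributes +38 188 110 mm⁴
Total I = 100 404 167 mm⁴.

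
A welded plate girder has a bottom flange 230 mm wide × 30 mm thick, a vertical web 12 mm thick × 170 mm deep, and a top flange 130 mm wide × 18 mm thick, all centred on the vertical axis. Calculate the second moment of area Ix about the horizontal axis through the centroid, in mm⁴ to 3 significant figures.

Ix ≈ 7.56 × 10⁷ mm⁴

Treat the section as a set of non-overlapping primitives; coordinates are from the bounding-box lower-left.
Bottom plate: 230 × 30, A = 6 900 mm², y = 15 mm, Ī = 517 500 mm⁴.
Web plate: 12 × 170, A = 2 040 mm², y = 115 mm, Ī = 4 913 000 mm⁴.
Top plate: 130 × 18, A = 2 340 mm², y = 209 mm, Ī = 63 180 mm⁴.
Centroid: ȳ = ΣA·y / ΣA = 73.33 mm.
Transfer each piece to the horizontal axis through the centroid using Ī + A·d² with d = y − 73.33:
  bottom plate: d = -58.33 mm → contributes +23 993 812 mm⁴
  web plate: d = 41.67 mm → contributes +8 455 270 mm⁴
  top plate: d = 135.67 mm → contributes +43 134 172 mm⁴
Total I = 75 583 253 mm⁴.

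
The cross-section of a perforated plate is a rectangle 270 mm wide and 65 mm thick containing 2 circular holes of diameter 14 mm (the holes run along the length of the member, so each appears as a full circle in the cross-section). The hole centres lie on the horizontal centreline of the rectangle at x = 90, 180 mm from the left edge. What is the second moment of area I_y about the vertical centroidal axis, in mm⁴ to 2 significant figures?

Decompose the section into non-overlapping parts with the origin at the bottom-left of its bounding rectangle.
Plate: 270 × 65, A = 17 550 mm², x = 135 mm, Ī = 106 616 250 mm⁴.
Hole 1 (subtracted): ⌀14, A = 153.9 mm², x = 90 mm, Ī = 1 886 mm⁴.
Hole 2 (subtracted): ⌀14, A = 153.9 mm², x = 180 mm, Ī = 1 886 mm⁴.
By symmetry the centroid is at mid-width, x̄ = 135 mm.
Transfer each piece to the vertical centroidal axis using Ī + A·d² with d = x − 135:
  plate: d = 0 mm → contributes +106 616 250 mm⁴
  hole 1: d = -45 mm → contributes −313 610 mm⁴
  hole 2: d = 45 mm → contributes −313 610 mm⁴
Total I = 105 989 029 mm⁴.

I_y ≈ 1.1 × 10⁸ mm⁴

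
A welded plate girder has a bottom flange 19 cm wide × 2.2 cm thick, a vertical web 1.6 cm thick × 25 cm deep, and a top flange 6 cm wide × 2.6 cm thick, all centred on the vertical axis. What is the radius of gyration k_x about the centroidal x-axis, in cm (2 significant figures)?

k_x ≈ 11 cm

Split into non-overlapping primitives; take the origin at the lower-left of the bounding box.
Bottom plate: 19 × 2.2, A = 41.8 cm², y = 1.1 cm, Ī = 16.86 cm⁴.
Web plate: 1.6 × 25, A = 40 cm², y = 14.7 cm, Ī = 2 083 cm⁴.
Top plate: 6 × 2.6, A = 15.6 cm², y = 28.5 cm, Ī = 8.788 cm⁴.
Centroid: ȳ = ΣA·y / ΣA = 11.07 cm.
Transfer each piece to the centroidal x-axis using Ī + A·d² with d = y − 11.07:
  bottom plate: d = -9.974 cm → contributes +4 175 cm⁴
  web plate: d = 3.626 cm → contributes +2 609 cm⁴
  top plate: d = 17.43 cm → contributes +4 746 cm⁴
Total I = 11 530 cm⁴.
Radius of gyration: k = √(I/A) = √(11 530 / 97.4) = 10.88 cm.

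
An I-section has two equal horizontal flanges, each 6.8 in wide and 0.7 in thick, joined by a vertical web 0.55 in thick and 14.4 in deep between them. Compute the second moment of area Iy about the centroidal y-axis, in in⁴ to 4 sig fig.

Iy ≈ 36.88 in⁴

Split into non-overlapping primitives; take the origin at the lower-left of the bounding box.
Bottom flange: 6.8 × 0.7, A = 4.76 in², x = 3.4 in, Ī = 18.3419 in⁴.
Web: 0.55 × 14.4, A = 7.92 in², x = 3.4 in, Ī = 0.19965 in⁴.
Top flange: 6.8 × 0.7, A = 4.76 in², x = 3.4 in, Ī = 18.3419 in⁴.
By symmetry the centroid is at mid-width, x̄ = 3.4 in.
All pieces are centred on the centroidal y-axis, so I = ΣĪ = 36.8834 in⁴.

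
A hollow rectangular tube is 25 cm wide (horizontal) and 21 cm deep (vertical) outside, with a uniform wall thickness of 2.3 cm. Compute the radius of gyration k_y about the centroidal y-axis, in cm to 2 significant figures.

Split into non-overlapping primitives; take the origin at the lower-left of the bounding box.
Outer rectangle: 25 × 21, A = 525 cm², x = 12.5 cm, Ī = 27 344 cm⁴.
Inner void (subtracted): 20.4 × 16.4, A = 334.6 cm², x = 12.5 cm, Ī = 11 603 cm⁴.
By symmetry the centroid is at mid-width, x̄ = 12.5 cm.
All pieces are centred on the centroidal y-axis, so I = ΣĪ (holes subtracted) = 15 741 cm⁴.
Radius of gyration: k = √(I/A) = √(15 741 / 190.4) = 9.092 cm.

k_y ≈ 9.1 cm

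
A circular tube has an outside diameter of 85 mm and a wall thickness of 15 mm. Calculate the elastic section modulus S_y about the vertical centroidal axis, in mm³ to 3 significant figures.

S_y ≈ 4.97 × 10⁴ mm³

Break the section into simple shapes (no overlaps), measuring from the bottom-left corner of the bounding box.
Outer circle: ⌀85, A = 5674.5 mm², x = 42.5 mm, Ī = 2 562 392 mm⁴.
Bore (subtracted): ⌀55, A = 2375.8 mm², x = 42.5 mm, Ī = 449 180 mm⁴.
By symmetry the centroid is at mid-width, x̄ = 42.5 mm.
All pieces are centred on the vertical centroidal axis, so I = ΣĪ (holes subtracted) = 2 113 212 mm⁴.
Extreme fibre distance c = 42.5 mm; S = I/c = 49 723 mm³.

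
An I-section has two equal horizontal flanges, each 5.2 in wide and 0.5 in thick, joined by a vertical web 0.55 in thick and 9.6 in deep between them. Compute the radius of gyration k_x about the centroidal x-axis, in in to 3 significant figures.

Decompose the section into non-overlapping parts with the origin at the bottom-left of its bounding rectangle.
Bottom flange: 5.2 × 0.5, A = 2.6 in², y = 0.25 in, Ī = 0.054167 in⁴.
Web: 0.55 × 9.6, A = 5.28 in², y = 5.3 in, Ī = 40.55 in⁴.
Top flange: 5.2 × 0.5, A = 2.6 in², y = 10.35 in, Ī = 0.054167 in⁴.
By symmetry the centroid is at mid-height, ȳ = 5.3 in.
Transfer each piece to the centroidal x-axis using Ī + A·d² with d = y − 5.3:
  bottom flange: d = -5.05 in → contributes +66.361 in⁴
  web: d = 0 in → contributes +40.55 in⁴
  top flange: d = 5.05 in → contributes +66.361 in⁴
Total I = 173.27 in⁴.
Radius of gyration: k = √(I/A) = √(173.27 / 10.48) = 4.0661 in.

k_x ≈ 4.07 in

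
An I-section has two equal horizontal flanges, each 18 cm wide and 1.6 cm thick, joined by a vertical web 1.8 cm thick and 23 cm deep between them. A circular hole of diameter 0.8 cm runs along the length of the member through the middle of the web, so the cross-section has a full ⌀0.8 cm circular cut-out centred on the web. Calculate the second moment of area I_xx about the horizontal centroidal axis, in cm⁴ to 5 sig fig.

Decompose the section into non-overlapping parts with the origin at the bottom-left of its bounding rectangle.
Bottom flange: 18 × 1.6, A = 28.8 cm², y = 0.8 cm, Ī = 6.144 cm⁴.
Web: 1.8 × 23, A = 41.4 cm², y = 13.1 cm, Ī = 1825.05 cm⁴.
Top flange: 18 × 1.6, A = 28.8 cm², y = 25.4 cm, Ī = 6.144 cm⁴.
Hole (subtracted): ⌀0.8, A = 0.5026548 cm², y = 13.1 cm, Ī = 0.02010619 cm⁴.
By symmetry the centroid is at mid-height, ȳ = 13.1 cm.
Transfer each piece to the horizontal centroidal axis using Ī + A·d² with d = y − 13.1:
  bottom flange: d = -12.3 cm → contributes +4363.296 cm⁴
  web: d = 0 cm → contributes +1825.05 cm⁴
  top flange: d = 12.3 cm → contributes +4363.296 cm⁴
  hole: d = 0 cm → contributes −0.02010619 cm⁴
Total I = 10551.62 cm⁴.

I_xx ≈ 1.0552 × 10⁴ cm⁴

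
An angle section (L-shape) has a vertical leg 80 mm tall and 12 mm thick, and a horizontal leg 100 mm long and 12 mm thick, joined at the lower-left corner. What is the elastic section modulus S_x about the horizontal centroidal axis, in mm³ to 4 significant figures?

S_x ≈ 1.913 × 10⁴ mm³

Split into non-overlapping primitives; take the origin at the lower-left of the bounding box.
Vertical leg: 12 × 80, A = 960 mm², y = 40 mm, Ī = 512 000 mm⁴.
Horizontal leg (remainder): 88 × 12, A = 1 056 mm², y = 6 mm, Ī = 12 672 mm⁴.
Centroid: ȳ = ΣA·y / ΣA = 22.1905 mm.
Transfer each piece to the horizontal centroidal axis using Ī + A·d² with d = y − 22.1905:
  vertical leg: d = 17.8095 mm → contributes +816 492 mm⁴
  horizontal leg (remainder): d = -16.1905 mm → contributes +289 483 mm⁴
Total I = 1 105 975 mm⁴.
Extreme fibre distance c = 57.8095 mm; S = I/c = 19131.4 mm³.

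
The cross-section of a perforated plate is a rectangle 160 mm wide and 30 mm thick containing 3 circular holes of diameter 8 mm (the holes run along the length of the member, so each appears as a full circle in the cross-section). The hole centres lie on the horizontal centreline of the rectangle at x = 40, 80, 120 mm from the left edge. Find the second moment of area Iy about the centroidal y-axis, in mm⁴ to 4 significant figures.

Split into non-overlapping primitives; take the origin at the lower-left of the bounding box.
Plate: 160 × 30, A = 4 800 mm², x = 80 mm, Ī = 10 240 000 mm⁴.
Hole 1 (subtracted): ⌀8, A = 50.2655 mm², x = 40 mm, Ī = 201.062 mm⁴.
Hole 2 (subtracted): ⌀8, A = 50.2655 mm², x = 80 mm, Ī = 201.062 mm⁴.
Hole 3 (subtracted): ⌀8, A = 50.2655 mm², x = 120 mm, Ī = 201.062 mm⁴.
By symmetry the centroid is at mid-width, x̄ = 80 mm.
Transfer each piece to the centroidal y-axis using Ī + A·d² with d = x − 80:
  plate: d = 0 mm → contributes +10 240 000 mm⁴
  hole 1: d = -40 mm → contributes −80625.8 mm⁴
  hole 2: d = 0 mm → contributes −201.062 mm⁴
  hole 3: d = 40 mm → contributes −80625.8 mm⁴
Total I = 10 078 547 mm⁴.

Iy ≈ 1.008 × 10⁷ mm⁴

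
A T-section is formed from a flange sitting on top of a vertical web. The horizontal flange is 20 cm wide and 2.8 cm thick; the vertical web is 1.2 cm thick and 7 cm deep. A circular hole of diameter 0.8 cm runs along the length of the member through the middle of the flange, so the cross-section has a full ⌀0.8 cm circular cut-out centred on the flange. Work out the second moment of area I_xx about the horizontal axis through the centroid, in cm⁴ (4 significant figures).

I_xx ≈ 246.0 cm⁴

Split into non-overlapping primitives; take the origin at the lower-left of the bounding box.
Flange: 20 × 2.8, A = 56 cm², y = 8.4 cm, Ī = 36.5867 cm⁴.
Web: 1.2 × 7, A = 8.4 cm², y = 3.5 cm, Ī = 34.3 cm⁴.
Hole (subtracted): ⌀0.8, A = 0.502655 cm², y = 8.4 cm, Ī = 0.0201062 cm⁴.
Centroid: ȳ = ΣA·y / ΣA = 7.75584 cm.
Transfer each piece to the horizontal axis through the centroid using Ī + A·d² with d = y − 7.75584:
  flange: d = 0.644158 cm → contributes +59.8233 cm⁴
  web: d = -4.25584 cm → contributes +186.442 cm⁴
  hole: d = 0.644158 cm → contributes −0.228678 cm⁴
Total I = 246.037 cm⁴.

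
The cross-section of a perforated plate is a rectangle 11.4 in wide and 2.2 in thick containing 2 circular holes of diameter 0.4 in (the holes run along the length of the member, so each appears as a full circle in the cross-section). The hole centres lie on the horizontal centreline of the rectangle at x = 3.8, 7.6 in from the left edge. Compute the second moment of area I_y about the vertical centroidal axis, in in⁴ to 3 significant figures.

I_y ≈ 271 in⁴

Split into non-overlapping primitives; take the origin at the lower-left of the bounding box.
Plate: 11.4 × 2.2, A = 25.08 in², x = 5.7 in, Ī = 271.62 in⁴.
Hole 1 (subtracted): ⌀0.4, A = 0.12566 in², x = 3.8 in, Ī = 0.0012566 in⁴.
Hole 2 (subtracted): ⌀0.4, A = 0.12566 in², x = 7.6 in, Ī = 0.0012566 in⁴.
By symmetry the centroid is at mid-width, x̄ = 5.7 in.
Transfer each piece to the vertical centroidal axis using Ī + A·d² with d = x − 5.7:
  plate: d = 0 in → contributes +271.62 in⁴
  hole 1: d = -1.9 in → contributes −0.4549 in⁴
  hole 2: d = 1.9 in → contributes −0.4549 in⁴
Total I = 270.71 in⁴.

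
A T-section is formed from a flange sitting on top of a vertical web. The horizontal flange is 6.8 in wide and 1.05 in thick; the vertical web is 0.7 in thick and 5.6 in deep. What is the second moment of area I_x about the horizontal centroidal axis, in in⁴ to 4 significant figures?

I_x ≈ 38.88 in⁴

Decompose the section into non-overlapping parts with the origin at the bottom-left of its bounding rectangle.
Flange: 6.8 × 1.05, A = 7.14 in², y = 6.125 in, Ī = 0.655988 in⁴.
Web: 0.7 × 5.6, A = 3.92 in², y = 2.8 in, Ī = 10.2443 in⁴.
Centroid: ȳ = ΣA·y / ΣA = 4.94652 in.
Transfer each piece to the horizontal centroidal axis using Ī + A·d² with d = y − 4.94652:
  flange: d = 1.17848 in → contributes +10.5721 in⁴
  web: d = -2.14652 in → contributes +28.3058 in⁴
Total I = 38.878 in⁴.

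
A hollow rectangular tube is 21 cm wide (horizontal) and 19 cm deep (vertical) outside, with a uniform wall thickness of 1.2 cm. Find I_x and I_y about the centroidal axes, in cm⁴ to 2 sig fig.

Break the section into simple shapes (no overlaps), measuring from the bottom-left corner of the bounding box.
Outer rectangle: 21 × 19, A = 399 cm², y = 9.5 cm, Ī = 12 003 cm⁴.
Inner void (subtracted): 18.6 × 16.6, A = 308.8 cm², y = 9.5 cm, Ī = 7 090 cm⁴.
By symmetry the centroid is at mid-height, ȳ = 9.5 cm.
All pieces are centred on the centroidal x-axis, so I = ΣĪ (holes subtracted) = 4 913 cm⁴.
Repeating about the centroidal y-axis gives I_y = 5 762 cm⁴.

I_x ≈ 4900 cm⁴, I_y ≈ 5800 cm⁴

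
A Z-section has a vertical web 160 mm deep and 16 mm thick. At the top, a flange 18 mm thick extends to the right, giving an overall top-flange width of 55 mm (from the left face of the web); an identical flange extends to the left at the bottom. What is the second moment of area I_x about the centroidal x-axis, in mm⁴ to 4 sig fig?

I_x ≈ 1.258 × 10⁷ mm⁴

Treat the section as a set of non-overlapping primitives; coordinates are from the bounding-box lower-left.
Web: 16 × 160, A = 2 560 mm², y = 80 mm, Ī = 5 461 333 mm⁴.
Top flange (beyond web): 39 × 18, A = 702 mm², y = 151 mm, Ī = 18 954 mm⁴.
Bottom flange (beyond web): 39 × 18, A = 702 mm², y = 9 mm, Ī = 18 954 mm⁴.
Centroid: ȳ = ΣA·y / ΣA = 80 mm.
Transfer each piece to the centroidal x-axis using Ī + A·d² with d = y − 80:
  web: d = 0 mm → contributes +5 461 333 mm⁴
  top flange (beyond web): d = 71 mm → contributes +3 557 736 mm⁴
  bottom flange (beyond web): d = -71 mm → contributes +3 557 736 mm⁴
Total I = 12 576 805 mm⁴.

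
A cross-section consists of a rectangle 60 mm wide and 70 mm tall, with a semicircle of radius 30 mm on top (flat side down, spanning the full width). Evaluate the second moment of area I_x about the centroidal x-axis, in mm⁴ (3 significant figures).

I_x ≈ 4.21 × 10⁶ mm⁴

Treat the section as a set of non-overlapping primitives; coordinates are from the bounding-box lower-left.
Rectangular body: 60 × 70, A = 4 200 mm², y = 35 mm, Ī = 1 715 000 mm⁴.
Semicircular cap: semicircle r = 30, A = 1413.7 mm², y = 82.732 mm, Ī = 88 903 mm⁴.
Centroid: ȳ = ΣA·y / ΣA = 47.021 mm.
Transfer each piece to the centroidal x-axis using Ī + A·d² with d = y − 47.021:
  rectangular body: d = -12.021 mm → contributes +2 321 875 mm⁴
  semicircular cap: d = 35.712 mm → contributes +1 891 865 mm⁴
Total I = 4 213 740 mm⁴.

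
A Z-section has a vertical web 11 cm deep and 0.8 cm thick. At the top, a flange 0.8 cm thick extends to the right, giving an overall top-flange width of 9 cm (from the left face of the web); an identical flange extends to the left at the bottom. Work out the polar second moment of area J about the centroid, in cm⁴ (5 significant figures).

J ≈ 770.35 cm⁴

Treat the section as a set of non-overlapping primitives; coordinates are from the bounding-box lower-left.
Web: 0.8 × 11, A = 8.8 cm², y = 5.5 cm, Ī = 88.73333 cm⁴.
Top flange (beyond web): 8.2 × 0.8, A = 6.56 cm², y = 10.6 cm, Ī = 0.3498667 cm⁴.
Bottom flange (beyond web): 8.2 × 0.8, A = 6.56 cm², y = 0.4 cm, Ī = 0.3498667 cm⁴.
Centroid: ȳ = ΣA·y / ΣA = 5.5 cm.
Transfer each piece to the centroidal x-axis using Ī + A·d² with d = y − 5.5:
  web: d = 0 cm → contributes +88.73333 cm⁴
  top flange (beyond web): d = 5.1 cm → contributes +170.9755 cm⁴
  bottom flange (beyond web): d = -5.1 cm → contributes +170.9755 cm⁴
Total I = 430.6843 cm⁴.
For the y-axis: x̄ = 8.6 cm.
Repeating about the centroidal y-axis gives I_y = 339.6651 cm⁴.
Polar second moment: J = I_x + I_y = 770.3493 cm⁴.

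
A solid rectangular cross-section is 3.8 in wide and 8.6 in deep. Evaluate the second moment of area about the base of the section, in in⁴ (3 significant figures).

I_base ≈ 806 in⁴

The section: 3.8 × 8.6, A = 32.68 in², y = 4.3 in, Ī = 201.42 in⁴.
Transfer it to the bottom edge using Ī + A·d² with d = y − 0:
  the section: d = 4.3 in → contributes +805.67 in⁴
Total I = 805.67 in⁴.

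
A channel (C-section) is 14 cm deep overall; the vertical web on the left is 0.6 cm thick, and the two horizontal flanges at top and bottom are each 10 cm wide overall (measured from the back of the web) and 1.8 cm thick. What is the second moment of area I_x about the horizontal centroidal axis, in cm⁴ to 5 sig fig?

Decompose the section into non-overlapping parts with the origin at the bottom-left of its bounding rectangle.
Web: 0.6 × 14, A = 8.4 cm², y = 7 cm, Ī = 137.2 cm⁴.
Top flange (beyond web): 9.4 × 1.8, A = 16.92 cm², y = 13.1 cm, Ī = 4.5684 cm⁴.
Bottom flange (beyond web): 9.4 × 1.8, A = 16.92 cm², y = 0.9 cm, Ī = 4.5684 cm⁴.
By symmetry the centroid is at mid-height, ȳ = 7 cm.
Transfer each piece to the horizontal centroidal axis using Ī + A·d² with d = y − 7:
  web: d = 0 cm → contributes +137.2 cm⁴
  top flange (beyond web): d = 6.1 cm → contributes +634.1616 cm⁴
  bottom flange (beyond web): d = -6.1 cm → contributes +634.1616 cm⁴
Total I = 1405.523 cm⁴.

I_x ≈ 1405.5 cm⁴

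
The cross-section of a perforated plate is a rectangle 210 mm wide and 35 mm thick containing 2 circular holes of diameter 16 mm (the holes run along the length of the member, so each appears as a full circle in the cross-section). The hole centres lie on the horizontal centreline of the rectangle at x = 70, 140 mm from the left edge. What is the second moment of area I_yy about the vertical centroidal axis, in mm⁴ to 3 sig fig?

Treat the section as a set of non-overlapping primitives; coordinates are from the bounding-box lower-left.
Plate: 210 × 35, A = 7 350 mm², x = 105 mm, Ī = 27 011 250 mm⁴.
Hole 1 (subtracted): ⌀16, A = 201.06 mm², x = 70 mm, Ī = 3 217 mm⁴.
Hole 2 (subtracted): ⌀16, A = 201.06 mm², x = 140 mm, Ī = 3 217 mm⁴.
By symmetry the centroid is at mid-width, x̄ = 105 mm.
Transfer each piece to the vertical centroidal axis using Ī + A·d² with d = x − 105:
  plate: d = 0 mm → contributes +27 011 250 mm⁴
  hole 1: d = -35 mm → contributes −249 518 mm⁴
  hole 2: d = 35 mm → contributes −249 518 mm⁴
Total I = 26 512 214 mm⁴.

I_yy ≈ 2.65 × 10⁷ mm⁴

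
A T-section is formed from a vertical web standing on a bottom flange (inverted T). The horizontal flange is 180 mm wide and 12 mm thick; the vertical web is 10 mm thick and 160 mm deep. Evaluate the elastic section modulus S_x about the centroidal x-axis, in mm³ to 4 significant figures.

S_x ≈ 7.911 × 10⁴ mm³

Treat the section as a set of non-overlapping primitives; coordinates are from the bounding-box lower-left.
Flange: 180 × 12, A = 2 160 mm², y = 6 mm, Ī = 25 920 mm⁴.
Web: 10 × 160, A = 1 600 mm², y = 92 mm, Ī = 3 413 333 mm⁴.
Centroid: ȳ = ΣA·y / ΣA = 42.5957 mm.
Transfer each piece to the centroidal x-axis using Ī + A·d² with d = y − 42.5957:
  flange: d = -36.5957 mm → contributes +2 918 697 mm⁴
  web: d = 49.4043 mm → contributes +7 318 582 mm⁴
Total I = 10 237 279 mm⁴.
Extreme fibre distance c = 129.404 mm; S = I/c = 79110.8 mm³.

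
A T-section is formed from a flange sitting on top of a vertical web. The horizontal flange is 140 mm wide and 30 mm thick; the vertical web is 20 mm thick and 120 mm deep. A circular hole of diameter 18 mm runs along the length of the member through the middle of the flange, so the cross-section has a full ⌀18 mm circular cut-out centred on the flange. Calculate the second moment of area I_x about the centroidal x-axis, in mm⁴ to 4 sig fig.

I_x ≈ 1.158 × 10⁷ mm⁴

Split into non-overlapping primitives; take the origin at the lower-left of the bounding box.
Flange: 140 × 30, A = 4 200 mm², y = 135 mm, Ī = 315 000 mm⁴.
Web: 20 × 120, A = 2 400 mm², y = 60 mm, Ī = 2 880 000 mm⁴.
Hole (subtracted): ⌀18, A = 254.469 mm², y = 135 mm, Ī = 5 153 mm⁴.
Centroid: ȳ = ΣA·y / ΣA = 106.634 mm.
Transfer each piece to the centroidal x-axis using Ī + A·d² with d = y − 106.634:
  flange: d = 28.3664 mm → contributes +3 694 546 mm⁴
  web: d = -46.6336 mm → contributes +8 099 258 mm⁴
  hole: d = 28.3664 mm → contributes −209 912 mm⁴
Total I = 11 583 891 mm⁴.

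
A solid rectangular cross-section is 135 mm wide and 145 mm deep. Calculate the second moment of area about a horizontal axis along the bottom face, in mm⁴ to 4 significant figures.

I_base ≈ 1.372 × 10⁸ mm⁴

The section: 135 × 145, A = 19 575 mm², y = 72.5 mm, Ī = 34 297 031 mm⁴.
Transfer it to the bottom edge using Ī + A·d² with d = y − 0:
  the section: d = 72.5 mm → contributes +137 188 125 mm⁴
Total I = 137 188 125 mm⁴.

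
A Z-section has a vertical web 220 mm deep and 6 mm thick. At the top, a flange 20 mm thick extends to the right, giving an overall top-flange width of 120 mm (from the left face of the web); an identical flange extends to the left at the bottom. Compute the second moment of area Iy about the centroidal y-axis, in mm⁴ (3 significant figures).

Break the section into simple shapes (no overlaps), measuring from the bottom-left corner of the bounding box.
Web: 6 × 220, A = 1 320 mm², x = 117 mm, Ī = 3 960 mm⁴.
Top flange (beyond web): 114 × 20, A = 2 280 mm², x = 177 mm, Ī = 2 469 240 mm⁴.
Bottom flange (beyond web): 114 × 20, A = 2 280 mm², x = 57 mm, Ī = 2 469 240 mm⁴.
Centroid: x̄ = ΣA·x / ΣA = 117 mm.
Transfer each piece to the centroidal y-axis using Ī + A·d² with d = x − 117:
  web: d = 0 mm → contributes +3 960 mm⁴
  top flange (beyond web): d = 60 mm → contributes +10 677 240 mm⁴
  bottom flange (beyond web): d = -60 mm → contributes +10 677 240 mm⁴
Total I = 21 358 440 mm⁴.

Iy ≈ 2.14 × 10⁷ mm⁴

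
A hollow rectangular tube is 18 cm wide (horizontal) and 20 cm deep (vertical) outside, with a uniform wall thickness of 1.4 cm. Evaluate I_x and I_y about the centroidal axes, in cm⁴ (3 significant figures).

Split into non-overlapping primitives; take the origin at the lower-left of the bounding box.
Outer rectangle: 18 × 20, A = 360 cm², y = 10 cm, Ī = 12 000 cm⁴.
Inner void (subtracted): 15.2 × 17.2, A = 261.44 cm², y = 10 cm, Ī = 6445.4 cm⁴.
By symmetry the centroid is at mid-height, ȳ = 10 cm.
All pieces are centred on the centroidal x-axis, so I = ΣĪ (holes subtracted) = 5554.6 cm⁴.
Repeating about the centroidal y-axis gives I_y = 4686.4 cm⁴.

I_x ≈ 5550 cm⁴, I_y ≈ 4690 cm⁴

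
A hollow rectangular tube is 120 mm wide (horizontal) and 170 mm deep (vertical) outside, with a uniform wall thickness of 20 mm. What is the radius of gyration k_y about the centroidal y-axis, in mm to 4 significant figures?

k_y ≈ 43.51 mm

Decompose the section into non-overlapping parts with the origin at the bottom-left of its bounding rectangle.
Outer rectangle: 120 × 170, A = 20 400 mm², x = 60 mm, Ī = 24 480 000 mm⁴.
Inner void (subtracted): 80 × 130, A = 10 400 mm², x = 60 mm, Ī = 5 546 667 mm⁴.
By symmetry the centroid is at mid-width, x̄ = 60 mm.
All pieces are centred on the centroidal y-axis, so I = ΣĪ (holes subtracted) = 18 933 333 mm⁴.
Radius of gyration: k = √(I/A) = √(18 933 333 / 10 000) = 43.5125 mm.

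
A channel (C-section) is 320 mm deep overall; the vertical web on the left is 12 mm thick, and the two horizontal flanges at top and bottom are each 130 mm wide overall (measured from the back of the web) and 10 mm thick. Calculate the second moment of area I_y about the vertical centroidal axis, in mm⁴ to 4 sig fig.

Break the section into simple shapes (no overlaps), measuring from the bottom-left corner of the bounding box.
Web: 12 × 320, A = 3 840 mm², x = 6 mm, Ī = 46 080 mm⁴.
Top flange (beyond web): 118 × 10, A = 1 180 mm², x = 71 mm, Ī = 1 369 193 mm⁴.
Bottom flange (beyond web): 118 × 10, A = 1 180 mm², x = 71 mm, Ī = 1 369 193 mm⁴.
Centroid: x̄ = ΣA·x / ΣA = 30.7419 mm.
Transfer each piece to the vertical centroidal axis using Ī + A·d² with d = x − 30.7419:
  web: d = -24.7419 mm → contributes +2 396 787 mm⁴
  top flange (beyond web): d = 40.2581 mm → contributes +3 281 633 mm⁴
  bottom flange (beyond web): d = 40.2581 mm → contributes +3 281 633 mm⁴
Total I = 8 960 054 mm⁴.

I_y ≈ 8.960 × 10⁶ mm⁴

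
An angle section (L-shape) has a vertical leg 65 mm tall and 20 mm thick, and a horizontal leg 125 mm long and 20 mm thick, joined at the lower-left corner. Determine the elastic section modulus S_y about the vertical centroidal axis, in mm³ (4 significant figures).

Treat the section as a set of non-overlapping primitives; coordinates are from the bounding-box lower-left.
Vertical leg: 20 × 65, A = 1 300 mm², x = 10 mm, Ī = 43333.3 mm⁴.
Horizontal leg (remainder): 105 × 20, A = 2 100 mm², x = 72.5 mm, Ī = 1 929 375 mm⁴.
Centroid: x̄ = ΣA·x / ΣA = 48.6029 mm.
Transfer each piece to the vertical centroidal axis using Ī + A·d² with d = x − 48.6029:
  vertical leg: d = -38.6029 mm → contributes +1 980 577 mm⁴
  horizontal leg (remainder): d = 23.8971 mm → contributes +3 128 621 mm⁴
Total I = 5 109 197 mm⁴.
Extreme fibre distance c = 76.3971 mm; S = I/c = 66876.9 mm³.

S_y ≈ 6.688 × 10⁴ mm³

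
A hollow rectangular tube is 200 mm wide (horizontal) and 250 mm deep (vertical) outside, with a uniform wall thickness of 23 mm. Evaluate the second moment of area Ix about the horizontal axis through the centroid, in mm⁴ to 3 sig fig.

Ix ≈ 1.51 × 10⁸ mm⁴

Treat the section as a set of non-overlapping primitives; coordinates are from the bounding-box lower-left.
Outer rectangle: 200 × 250, A = 50 000 mm², y = 125 mm, Ī = 260 416 667 mm⁴.
Inner void (subtracted): 154 × 204, A = 31 416 mm², y = 125 mm, Ī = 108 950 688 mm⁴.
By symmetry the centroid is at mid-height, ȳ = 125 mm.
All pieces are centred on the horizontal axis through the centroid, so I = ΣĪ (holes subtracted) = 151 465 979 mm⁴.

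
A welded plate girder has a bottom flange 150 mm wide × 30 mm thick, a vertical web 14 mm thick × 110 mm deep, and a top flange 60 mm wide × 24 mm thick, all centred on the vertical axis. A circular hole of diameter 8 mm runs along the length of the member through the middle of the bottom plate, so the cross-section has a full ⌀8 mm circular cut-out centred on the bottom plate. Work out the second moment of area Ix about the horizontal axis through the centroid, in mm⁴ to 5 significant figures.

Ix ≈ 2.4005 × 10⁷ mm⁴

Decompose the section into non-overlapping parts with the origin at the bottom-left of its bounding rectangle.
Bottom plate: 150 × 30, A = 4 500 mm², y = 15 mm, Ī = 337 500 mm⁴.
Web plate: 14 × 110, A = 1 540 mm², y = 85 mm, Ī = 1 552 833 mm⁴.
Top plate: 60 × 24, A = 1 440 mm², y = 152 mm, Ī = 69 120 mm⁴.
Hole (subtracted): ⌀8, A = 50.26548 mm², y = 15 mm, Ī = 201.0619 mm⁴.
Centroid: ȳ = ΣA·y / ΣA = 56.06203 mm.
Transfer each piece to the horizontal axis through the centroid using Ī + A·d² with d = y − 56.06203:
  bottom plate: d = -41.06203 mm → contributes +7 924 907 mm⁴
  web plate: d = 28.93797 mm → contributes +2 842 439 mm⁴
  top plate: d = 95.93797 mm → contributes +13 323 015 mm⁴
  hole: d = -41.06203 mm → contributes −84953.21 mm⁴
Total I = 24 005 407 mm⁴.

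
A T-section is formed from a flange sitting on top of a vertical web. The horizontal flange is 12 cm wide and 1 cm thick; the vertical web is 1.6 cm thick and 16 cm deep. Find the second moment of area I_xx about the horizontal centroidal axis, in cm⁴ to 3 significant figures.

Split into non-overlapping primitives; take the origin at the lower-left of the bounding box.
Flange: 12 × 1, A = 12 cm², y = 16.5 cm, Ī = 1 cm⁴.
Web: 1.6 × 16, A = 25.6 cm², y = 8 cm, Ī = 546.13 cm⁴.
Centroid: ȳ = ΣA·y / ΣA = 10.713 cm.
Transfer each piece to the horizontal centroidal axis using Ī + A·d² with d = y − 10.713:
  flange: d = 5.7872 cm → contributes +402.9 cm⁴
  web: d = -2.7128 cm → contributes +734.53 cm⁴
Total I = 1137.4 cm⁴.

I_xx ≈ 1140 cm⁴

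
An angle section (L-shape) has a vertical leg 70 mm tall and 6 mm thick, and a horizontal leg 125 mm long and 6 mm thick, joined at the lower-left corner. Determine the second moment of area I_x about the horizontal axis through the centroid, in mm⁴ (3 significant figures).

Decompose the section into non-overlapping parts with the origin at the bottom-left of its bounding rectangle.
Vertical leg: 6 × 70, A = 420 mm², y = 35 mm, Ī = 171 500 mm⁴.
Horizontal leg (remainder): 119 × 6, A = 714 mm², y = 3 mm, Ī = 2 142 mm⁴.
Centroid: ȳ = ΣA·y / ΣA = 14.852 mm.
Transfer each piece to the horizontal axis through the centroid using Ī + A·d² with d = y − 14.852:
  vertical leg: d = 20.148 mm → contributes +341 998 mm⁴
  horizontal leg (remainder): d = -11.852 mm → contributes +102 435 mm⁴
Total I = 444 433 mm⁴.

I_x ≈ 4.44 × 10⁵ mm⁴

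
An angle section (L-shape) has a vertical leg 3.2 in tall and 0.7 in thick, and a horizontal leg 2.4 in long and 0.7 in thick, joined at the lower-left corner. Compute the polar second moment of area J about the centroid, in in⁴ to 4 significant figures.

J ≈ 4.671 in⁴

Split into non-overlapping primitives; take the origin at the lower-left of the bounding box.
Vertical leg: 0.7 × 3.2, A = 2.24 in², y = 1.6 in, Ī = 1.91147 in⁴.
Horizontal leg (remainder): 1.7 × 0.7, A = 1.19 in², y = 0.35 in, Ī = 0.0485917 in⁴.
Centroid: ȳ = ΣA·y / ΣA = 1.16633 in.
Transfer each piece to the centroidal x-axis using Ī + A·d² with d = y − 1.16633:
  vertical leg: d = 0.433673 in → contributes +2.33275 in⁴
  horizontal leg (remainder): d = -0.816327 in → contributes +0.841595 in⁴
Total I = 3.17434 in⁴.
For the y-axis: x̄ = 0.766327 in.
Repeating about the centroidal y-axis gives I_y = 1.49714 in⁴.
Polar second moment: J = I_x + I_y = 4.67149 in⁴.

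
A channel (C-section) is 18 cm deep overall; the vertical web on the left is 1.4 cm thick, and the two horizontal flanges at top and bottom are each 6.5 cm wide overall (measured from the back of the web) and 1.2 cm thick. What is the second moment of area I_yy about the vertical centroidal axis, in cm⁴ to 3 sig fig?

Decompose the section into non-overlapping parts with the origin at the bottom-left of its bounding rectangle.
Web: 1.4 × 18, A = 25.2 cm², x = 0.7 cm, Ī = 4.116 cm⁴.
Top flange (beyond web): 5.1 × 1.2, A = 6.12 cm², x = 3.95 cm, Ī = 13.265 cm⁴.
Bottom flange (beyond web): 5.1 × 1.2, A = 6.12 cm², x = 3.95 cm, Ī = 13.265 cm⁴.
Centroid: x̄ = ΣA·x / ΣA = 1.7625 cm.
Transfer each piece to the vertical centroidal axis using Ī + A·d² with d = x − 1.7625:
  web: d = -1.0625 cm → contributes +32.564 cm⁴
  top flange (beyond web): d = 2.1875 cm → contributes +42.55 cm⁴
  bottom flange (beyond web): d = 2.1875 cm → contributes +42.55 cm⁴
Total I = 117.66 cm⁴.

I_yy ≈ 118 cm⁴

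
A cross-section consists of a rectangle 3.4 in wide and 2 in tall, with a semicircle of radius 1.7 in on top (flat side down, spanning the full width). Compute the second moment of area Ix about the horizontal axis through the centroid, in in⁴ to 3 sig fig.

Treat the section as a set of non-overlapping primitives; coordinates are from the bounding-box lower-left.
Rectangular body: 3.4 × 2, A = 6.8 in², y = 1 in, Ī = 2.2667 in⁴.
Semicircular cap: semicircle r = 1.7, A = 4.5396 in², y = 2.7215 in, Ī = 0.9167 in⁴.
Centroid: ȳ = ΣA·y / ΣA = 1.6892 in.
Transfer each piece to the horizontal axis through the centroid using Ī + A·d² with d = y − 1.6892:
  rectangular body: d = -0.68917 in → contributes +5.4964 in⁴
  semicircular cap: d = 1.0323 in → contributes +5.7546 in⁴
Total I = 11.251 in⁴.

Ix ≈ 11.3 in⁴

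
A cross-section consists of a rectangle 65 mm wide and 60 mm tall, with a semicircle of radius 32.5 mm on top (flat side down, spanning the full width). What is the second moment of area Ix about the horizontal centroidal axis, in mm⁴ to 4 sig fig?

Split into non-overlapping primitives; take the origin at the lower-left of the bounding box.
Rectangular body: 65 × 60, A = 3 900 mm², y = 30 mm, Ī = 1 170 000 mm⁴.
Semicircular cap: semicircle r = 32.5, A = 1659.15 mm², y = 73.7934 mm, Ī = 122 452 mm⁴.
Centroid: ȳ = ΣA·y / ΣA = 43.0703 mm.
Transfer each piece to the horizontal centroidal axis using Ī + A·d² with d = y − 43.0703:
  rectangular body: d = -13.0703 mm → contributes +1 836 252 mm⁴
  semicircular cap: d = 30.7231 mm → contributes +1 688 541 mm⁴
Total I = 3 524 792 mm⁴.

Ix ≈ 3.525 × 10⁶ mm⁴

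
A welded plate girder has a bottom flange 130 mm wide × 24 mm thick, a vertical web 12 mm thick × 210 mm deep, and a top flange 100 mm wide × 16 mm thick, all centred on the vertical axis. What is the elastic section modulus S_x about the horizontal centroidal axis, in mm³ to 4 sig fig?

Treat the section as a set of non-overlapping primitives; coordinates are from the bounding-box lower-left.
Bottom plate: 130 × 24, A = 3 120 mm², y = 12 mm, Ī = 149 760 mm⁴.
Web plate: 12 × 210, A = 2 520 mm², y = 129 mm, Ī = 9 261 000 mm⁴.
Top plate: 100 × 16, A = 1 600 mm², y = 242 mm, Ī = 34133.3 mm⁴.
Centroid: ȳ = ΣA·y / ΣA = 103.552 mm.
Transfer each piece to the horizontal centroidal axis using Ī + A·d² with d = y − 103.552:
  bottom plate: d = -91.5525 mm → contributes +26 301 156 mm⁴
  web plate: d = 25.4475 mm → contributes +10 892 891 mm⁴
  top plate: d = 138.448 mm → contributes +30 702 476 mm⁴
Total I = 67 896 523 mm⁴.
Extreme fibre distance c = 146.448 mm; S = I/c = 463 624 mm³.

S_x ≈ 4.636 × 10⁵ mm³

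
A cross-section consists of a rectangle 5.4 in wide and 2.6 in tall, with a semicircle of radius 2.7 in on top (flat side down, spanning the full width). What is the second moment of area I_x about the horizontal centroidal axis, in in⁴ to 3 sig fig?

Break the section into simple shapes (no overlaps), measuring from the bottom-left corner of the bounding box.
Rectangular body: 5.4 × 2.6, A = 14.04 in², y = 1.3 in, Ī = 7.9092 in⁴.
Semicircular cap: semicircle r = 2.7, A = 11.451 in², y = 3.7459 in, Ī = 5.8329 in⁴.
Centroid: ȳ = ΣA·y / ΣA = 2.3988 in.
Transfer each piece to the horizontal centroidal axis using Ī + A·d² with d = y − 2.3988:
  rectangular body: d = -1.0988 in → contributes +24.859 in⁴
  semicircular cap: d = 1.3472 in → contributes +26.615 in⁴
Total I = 51.474 in⁴.

I_x ≈ 51.5 in⁴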